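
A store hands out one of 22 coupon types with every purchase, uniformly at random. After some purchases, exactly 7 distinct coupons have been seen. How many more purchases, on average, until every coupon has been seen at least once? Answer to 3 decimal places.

73.001

The wait to go from k to k+1 distinct coupons is geometric with mean 22/(22-k).
Sum over k = 7,...,21: E = 22/15 + 22/14 + 22/13 + ... + 22/2 + 22/1 = 73.0010.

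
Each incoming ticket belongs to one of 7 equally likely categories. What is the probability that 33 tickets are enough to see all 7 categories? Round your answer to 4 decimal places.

By inclusion–exclusion over which categories are missing,
P(all seen) = Σ_{j=0}^{7} (-1)^j C(7,j)((7-j)/7)^33
= 1.00000 - 0.04324 + 0.00032 - 0.00000 + 0.00000 - 0.00000 + 0.00000 - 0.00000
= 0.95708.

0.9571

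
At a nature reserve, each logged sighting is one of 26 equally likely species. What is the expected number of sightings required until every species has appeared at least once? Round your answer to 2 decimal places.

100.21

After k distinct species have appeared, the next sighting gives a new one with probability (26-k)/26, so the expected wait for the (k+1)-th is 26/(26-k).
E[T] = 26/26 + 26/25 + 26/24 + ... + 26/2 + 26/1 = 26·H_{26}.
H_{26} = 3.854, so E[T] = 100.215.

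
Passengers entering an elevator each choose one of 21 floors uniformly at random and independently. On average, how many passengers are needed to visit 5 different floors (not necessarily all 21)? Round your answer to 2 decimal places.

5.56

With k distinct floors already seen, the next new one arrives after an expected 21/(21-k) passengers.
Sum over k = 0,...,4: E = 21/21 + 21/20 + 21/19 + 21/18 + 21/17 = 5.557.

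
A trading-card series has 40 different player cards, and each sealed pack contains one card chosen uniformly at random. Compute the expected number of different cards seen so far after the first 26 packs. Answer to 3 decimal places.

For each card, P(seen in 26 packs) = 1 - (39/40)^26 = 0.4823.
By linearity of expectation, E[distinct seen] = 40·(1 - (39/40)^26) = 19.2900.

19.290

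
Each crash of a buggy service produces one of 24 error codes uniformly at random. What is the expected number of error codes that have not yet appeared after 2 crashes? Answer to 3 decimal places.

For each error code, P(unseen after 2) = (23/24)^2 = 0.9184.
By linearity of expectation, E[unseen] = 24·(23/24)^2 = 22.0417.

22.042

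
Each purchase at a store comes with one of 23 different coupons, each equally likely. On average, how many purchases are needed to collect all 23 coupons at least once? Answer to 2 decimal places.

85.89

The wait to go from k to k+1 distinct coupons is geometric with mean 23/(23-k).
E[T] = 23/23 + 23/22 + 23/21 + ... + 23/2 + 23/1 = 23·H_{23}.
H_{23} = 3.734, so E[T] = 85.889.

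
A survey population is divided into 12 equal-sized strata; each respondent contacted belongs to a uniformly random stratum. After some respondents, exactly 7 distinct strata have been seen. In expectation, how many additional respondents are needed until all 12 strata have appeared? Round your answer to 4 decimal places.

With k distinct strata already seen, the next new one takes an expected 12/(12-k) respondents.
Sum over k = 7,...,11: E = 12/5 + 12/4 + 12/3 + 12/2 + 12/1 = 27.40000.

27.4000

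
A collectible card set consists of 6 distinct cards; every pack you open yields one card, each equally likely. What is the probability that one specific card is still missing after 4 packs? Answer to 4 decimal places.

0.4823

Each pack misses the fixed card with probability (6-1)/6 = 5/6, independently.
P(still missing after 4) = (5/6)^4 = 0.48225.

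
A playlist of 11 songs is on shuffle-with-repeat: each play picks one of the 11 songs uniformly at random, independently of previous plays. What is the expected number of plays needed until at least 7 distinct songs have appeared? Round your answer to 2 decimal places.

Going from k to k+1 distinct takes a geometric number of plays with mean 11/(11-k).
Sum over k = 0,...,6: E = 11/11 + 11/10 + 11/9 + ... + 11/6 + 11/5 = 10.302.

10.30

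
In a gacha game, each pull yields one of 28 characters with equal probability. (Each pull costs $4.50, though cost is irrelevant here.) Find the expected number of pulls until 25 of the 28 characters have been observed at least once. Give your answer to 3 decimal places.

58.627

With k distinct characters already seen, the next new one arrives after an expected 28/(28-k) pulls.
Sum over k = 0,...,24: E = 28/28 + 28/27 + 28/26 + ... + 28/5 + 28/4 = 58.6275.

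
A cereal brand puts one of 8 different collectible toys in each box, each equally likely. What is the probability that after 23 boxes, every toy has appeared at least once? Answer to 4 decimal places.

Let A_i be the event that toy i is missing after 23 boxes. By inclusion–exclusion on the A_i,
P(all seen) = Σ_{j=0}^{8} (-1)^j C(8,j)((8-j)/8)^23
= 1.00000 - 0.37092 + 0.03746 - 0.00113 + 0.00001 - 0.00000 + 0.00000 - 0.00000 + 0.00000
= 0.66542.

0.6654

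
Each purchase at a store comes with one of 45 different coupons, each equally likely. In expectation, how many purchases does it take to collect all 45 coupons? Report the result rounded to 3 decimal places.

197.773

Split into phases: going from k distinct to k+1 distinct takes on average 45/(45-k) purchases.
E[T] = 45/45 + 45/44 + 45/43 + ... + 45/2 + 45/1 = 45·H_{45}.
H_{45} = 4.3949, so E[T] = 197.7727.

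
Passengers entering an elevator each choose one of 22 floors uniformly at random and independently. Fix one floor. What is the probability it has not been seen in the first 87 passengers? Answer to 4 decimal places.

0.0175

Each passenger misses the fixed floor with probability (22-1)/22 = 21/22, independently.
P(still missing after 87) = (21/22)^87 = 0.01747.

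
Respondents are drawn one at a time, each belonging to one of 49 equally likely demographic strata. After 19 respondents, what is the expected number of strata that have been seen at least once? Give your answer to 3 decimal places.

For each stratum, P(seen in 19 respondents) = 1 - (48/49)^19 = 0.3241.
By linearity of expectation, E[distinct seen] = 49·(1 - (48/49)^19) = 15.8828.

15.883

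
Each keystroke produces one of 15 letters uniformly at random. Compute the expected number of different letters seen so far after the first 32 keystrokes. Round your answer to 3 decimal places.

For each letter, P(seen in 32 keystrokes) = 1 - (14/15)^32 = 0.8901.
By linearity of expectation, E[distinct seen] = 15·(1 - (14/15)^32) = 13.3508.

13.351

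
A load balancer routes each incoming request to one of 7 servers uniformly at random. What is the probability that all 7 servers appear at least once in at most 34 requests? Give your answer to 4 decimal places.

0.9632

By inclusion–exclusion over which servers are missing,
P(all seen) = Σ_{j=0}^{7} (-1)^j C(7,j)((7-j)/7)^34
= 1.00000 - 0.03706 + 0.00023 - 0.00000 + 0.00000 - 0.00000 + 0.00000 - 0.00000
= 0.96317.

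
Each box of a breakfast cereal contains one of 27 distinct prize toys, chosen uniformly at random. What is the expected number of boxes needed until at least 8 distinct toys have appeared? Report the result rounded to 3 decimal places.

9.280

Going from k to k+1 distinct takes a geometric number of boxes with mean 27/(27-k).
Sum over k = 0,...,7: E = 27/27 + 27/26 + 27/25 + ... + 27/21 + 27/20 = 9.2804.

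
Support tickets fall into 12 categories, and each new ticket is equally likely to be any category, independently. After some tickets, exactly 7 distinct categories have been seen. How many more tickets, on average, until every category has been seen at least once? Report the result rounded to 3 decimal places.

From k distinct to k+1 distinct takes on average 12/(12-k) tickets.
Sum over k = 7,...,11: E = 12/5 + 12/4 + 12/3 + 12/2 + 12/1 = 27.4000.

27.400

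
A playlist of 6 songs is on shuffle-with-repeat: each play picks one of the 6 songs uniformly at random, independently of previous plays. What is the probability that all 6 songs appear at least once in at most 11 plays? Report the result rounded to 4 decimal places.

0.3562

Let A_i be the event that song i is missing after 11 plays. By inclusion–exclusion on the A_i,
P(all seen) = Σ_{j=0}^{6} (-1)^j C(6,j)((6-j)/6)^11
= 1.00000 - 0.80753 + 0.17342 - 0.00977 + 0.00008 - 0.00000 + 0.00000
= 0.35621.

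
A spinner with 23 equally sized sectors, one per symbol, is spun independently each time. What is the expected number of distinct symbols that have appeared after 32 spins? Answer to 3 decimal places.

17.454

For each symbol, P(seen in 32 spins) = 1 - (22/23)^32 = 0.7589.
By linearity of expectation, E[distinct seen] = 23·(1 - (22/23)^32) = 17.4542.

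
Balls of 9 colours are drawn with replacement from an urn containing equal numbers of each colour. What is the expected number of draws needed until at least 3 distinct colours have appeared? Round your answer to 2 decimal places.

3.41

Going from k to k+1 distinct takes a geometric number of draws with mean 9/(9-k).
Sum over k = 0,...,2: E = 9/9 + 9/8 + 9/7 = 3.411.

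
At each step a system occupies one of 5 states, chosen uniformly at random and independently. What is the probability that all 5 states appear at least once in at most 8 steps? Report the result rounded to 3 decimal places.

0.323

Let A_i be the event that state i is missing after 8 steps. By inclusion–exclusion on the A_i,
P(all seen) = Σ_{j=0}^{5} (-1)^j C(5,j)((5-j)/5)^8
= 1.0000 - 0.8389 + 0.1680 - 0.0066 + 0.0000 - 0.0000
= 0.3226.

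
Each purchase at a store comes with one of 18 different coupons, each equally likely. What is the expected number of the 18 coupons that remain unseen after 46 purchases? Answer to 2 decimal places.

1.30

For each coupon, P(unseen after 46) = (17/18)^46 = 0.072.
By linearity of expectation, E[unseen] = 18·(17/18)^46 = 1.298.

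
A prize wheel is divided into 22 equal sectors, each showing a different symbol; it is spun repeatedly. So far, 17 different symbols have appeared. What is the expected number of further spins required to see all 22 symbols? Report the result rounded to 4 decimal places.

The wait to go from k to k+1 distinct symbols is geometric with mean 22/(22-k).
Sum over k = 17,...,21: E = 22/5 + 22/4 + 22/3 + 22/2 + 22/1 = 50.23333.

50.2333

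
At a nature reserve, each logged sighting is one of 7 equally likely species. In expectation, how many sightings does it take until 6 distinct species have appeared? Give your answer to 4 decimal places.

11.1500

Going from k to k+1 distinct takes a geometric number of sightings with mean 7/(7-k).
Sum over k = 0,...,5: E = 7/7 + 7/6 + 7/5 + 7/4 + 7/3 + 7/2 = 11.15000.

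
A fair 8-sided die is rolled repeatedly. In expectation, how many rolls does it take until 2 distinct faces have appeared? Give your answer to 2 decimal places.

2.14

With k distinct faces already seen, the next new one arrives after an expected 8/(8-k) rolls.
Sum over k = 0,...,1: E = 8/8 + 8/7 = 2.143.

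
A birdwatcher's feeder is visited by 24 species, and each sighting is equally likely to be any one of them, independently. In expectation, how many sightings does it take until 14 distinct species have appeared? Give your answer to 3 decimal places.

20.328

Going from k to k+1 distinct takes a geometric number of sightings with mean 24/(24-k).
Sum over k = 0,...,13: E = 24/24 + 24/23 + 24/22 + ... + 24/12 + 24/11 = 20.3278.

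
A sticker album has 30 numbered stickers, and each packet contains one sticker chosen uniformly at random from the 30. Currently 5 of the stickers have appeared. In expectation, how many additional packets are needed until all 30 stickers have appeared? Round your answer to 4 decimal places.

The wait to go from k to k+1 distinct stickers is geometric with mean 30/(30-k).
Sum over k = 5,...,29: E = 30/25 + 30/24 + 30/23 + ... + 30/2 + 30/1 = 114.47875.

114.4787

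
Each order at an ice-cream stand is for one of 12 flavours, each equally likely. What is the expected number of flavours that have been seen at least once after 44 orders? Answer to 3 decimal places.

For each flavour, P(seen in 44 orders) = 1 - (11/12)^44 = 0.9783.
By linearity of expectation, E[distinct seen] = 12·(1 - (11/12)^44) = 11.7391.

11.739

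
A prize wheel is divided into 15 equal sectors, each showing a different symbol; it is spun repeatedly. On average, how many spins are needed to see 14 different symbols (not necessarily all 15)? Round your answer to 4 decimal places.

Going from k to k+1 distinct takes a geometric number of spins with mean 15/(15-k).
Sum over k = 0,...,13: E = 15/15 + 15/14 + 15/13 + ... + 15/3 + 15/2 = 34.77343.

34.7734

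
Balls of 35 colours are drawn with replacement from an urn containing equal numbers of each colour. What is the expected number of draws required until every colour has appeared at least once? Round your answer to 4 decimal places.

The wait to go from k to k+1 distinct colours is geometric with mean 35/(35-k).
E[T] = 35/35 + 35/34 + 35/33 + ... + 35/2 + 35/1 = 35·H_{35}.
H_{35} = 4.14678, so E[T] = 145.13735.

145.1373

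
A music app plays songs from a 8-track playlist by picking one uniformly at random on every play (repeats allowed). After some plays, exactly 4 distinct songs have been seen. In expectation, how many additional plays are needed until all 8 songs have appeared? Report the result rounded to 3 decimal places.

From k distinct to k+1 distinct takes on average 8/(8-k) plays.
Sum over k = 4,...,7: E = 8/4 + 8/3 + 8/2 + 8/1 = 16.6667.

16.667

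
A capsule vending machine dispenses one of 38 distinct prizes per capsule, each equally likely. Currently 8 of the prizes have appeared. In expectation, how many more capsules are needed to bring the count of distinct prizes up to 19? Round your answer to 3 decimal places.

16.995

From k distinct to k+1 distinct takes on average 38/(38-k) capsules.
Sum over k = 8,...,18: E = 38/30 + 38/29 + 38/28 + ... + 38/21 + 38/20 = 16.9954.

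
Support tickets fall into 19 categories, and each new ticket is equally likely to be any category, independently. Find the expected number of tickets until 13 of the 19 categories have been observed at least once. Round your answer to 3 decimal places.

20.857

With k distinct categories already seen, the next new one arrives after an expected 19/(19-k) tickets.
Sum over k = 0,...,12: E = 19/19 + 19/18 + 19/17 + ... + 19/8 + 19/7 = 20.8571.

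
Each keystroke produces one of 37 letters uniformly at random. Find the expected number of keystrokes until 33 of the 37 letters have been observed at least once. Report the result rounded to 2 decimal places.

78.38

Going from k to k+1 distinct takes a geometric number of keystrokes with mean 37/(37-k).
Sum over k = 0,...,32: E = 37/37 + 37/36 + 37/35 + ... + 37/6 + 37/5 = 78.375.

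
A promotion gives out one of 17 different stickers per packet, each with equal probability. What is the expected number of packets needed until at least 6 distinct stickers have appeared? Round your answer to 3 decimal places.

Going from k to k+1 distinct takes a geometric number of packets with mean 17/(17-k).
Sum over k = 0,...,5: E = 17/17 + 17/16 + 17/15 + 17/14 + 17/13 + 17/12 = 7.1345.

7.134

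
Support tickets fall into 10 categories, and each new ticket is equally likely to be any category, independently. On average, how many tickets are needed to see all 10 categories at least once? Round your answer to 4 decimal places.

29.2897

After k distinct categories have appeared, the next ticket gives a new one with probability (10-k)/10, so the expected wait for the (k+1)-th is 10/(10-k).
E[T] = 10/10 + 10/9 + 10/8 + ... + 10/2 + 10/1 = 10·H_{10}.
H_{10} = 2.92897, so E[T] = 29.28968.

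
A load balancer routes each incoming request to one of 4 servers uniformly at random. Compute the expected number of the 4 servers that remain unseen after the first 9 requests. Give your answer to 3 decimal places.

For each server, P(unseen after 9) = (3/4)^9 = 0.0751.
By linearity of expectation, E[unseen] = 4·(3/4)^9 = 0.3003.

0.300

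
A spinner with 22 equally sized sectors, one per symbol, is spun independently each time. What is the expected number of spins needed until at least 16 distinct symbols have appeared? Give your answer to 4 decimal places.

27.2979

With k distinct symbols already seen, the next new one arrives after an expected 22/(22-k) spins.
Sum over k = 0,...,15: E = 22/22 + 22/21 + 22/20 + ... + 22/8 + 22/7 = 27.29789.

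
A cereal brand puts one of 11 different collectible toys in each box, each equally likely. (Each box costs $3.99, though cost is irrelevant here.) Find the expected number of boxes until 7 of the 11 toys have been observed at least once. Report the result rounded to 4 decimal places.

10.3020

With k distinct toys already seen, the next new one arrives after an expected 11/(11-k) boxes.
Sum over k = 0,...,6: E = 11/11 + 11/10 + 11/9 + ... + 11/6 + 11/5 = 10.30198.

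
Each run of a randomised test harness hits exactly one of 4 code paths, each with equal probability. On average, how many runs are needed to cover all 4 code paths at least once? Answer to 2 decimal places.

8.33

After k distinct code paths have appeared, the next run gives a new one with probability (4-k)/4, so the expected wait for the (k+1)-th is 4/(4-k).
E[T] = 4/4 + 4/3 + 4/2 + 4/1 = 4·H_{4}.
H_{4} = 2.083, so E[T] = 8.333.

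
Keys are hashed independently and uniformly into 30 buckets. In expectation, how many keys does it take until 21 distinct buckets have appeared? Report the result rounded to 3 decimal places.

With k distinct buckets already seen, the next new one arrives after an expected 30/(30-k) keys.
Sum over k = 0,...,20: E = 30/30 + 30/29 + 30/28 + ... + 30/11 + 30/10 = 34.9806.

34.981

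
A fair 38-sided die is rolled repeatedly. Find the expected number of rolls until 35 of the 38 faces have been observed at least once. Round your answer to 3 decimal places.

90.994

Going from k to k+1 distinct takes a geometric number of rolls with mean 38/(38-k).
Sum over k = 0,...,34: E = 38/38 + 38/37 + 38/36 + ... + 38/5 + 38/4 = 90.9936.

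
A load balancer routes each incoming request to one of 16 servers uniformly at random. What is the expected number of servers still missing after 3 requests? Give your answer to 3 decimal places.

13.184

For each server, P(unseen after 3) = (15/16)^3 = 0.8240.
By linearity of expectation, E[unseen] = 16·(15/16)^3 = 13.1836.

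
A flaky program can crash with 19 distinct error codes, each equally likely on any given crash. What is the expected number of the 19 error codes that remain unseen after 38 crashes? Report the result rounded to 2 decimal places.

For each error code, P(unseen after 38) = (18/19)^38 = 0.128.
By linearity of expectation, E[unseen] = 19·(18/19)^38 = 2.435.

2.43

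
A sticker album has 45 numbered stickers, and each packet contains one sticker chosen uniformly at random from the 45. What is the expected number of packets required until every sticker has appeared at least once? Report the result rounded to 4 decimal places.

197.7727

The wait to go from k to k+1 distinct stickers is geometric with mean 45/(45-k).
E[T] = 45/45 + 45/44 + 45/43 + ... + 45/2 + 45/1 = 45·H_{45}.
H_{45} = 4.39495, so E[T] = 197.77267.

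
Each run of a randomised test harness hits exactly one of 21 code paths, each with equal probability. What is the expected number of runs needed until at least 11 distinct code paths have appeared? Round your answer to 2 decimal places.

With k distinct code paths already seen, the next new one arrives after an expected 21/(21-k) runs.
Sum over k = 0,...,10: E = 21/21 + 21/20 + 21/19 + ... + 21/12 + 21/11 = 15.044.

15.04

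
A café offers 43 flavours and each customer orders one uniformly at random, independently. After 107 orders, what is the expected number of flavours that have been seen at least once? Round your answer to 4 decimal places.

39.5325

For each flavour, P(seen in 107 orders) = 1 - (42/43)^107 = 0.91936.
By linearity of expectation, E[distinct seen] = 43·(1 - (42/43)^107) = 39.53249.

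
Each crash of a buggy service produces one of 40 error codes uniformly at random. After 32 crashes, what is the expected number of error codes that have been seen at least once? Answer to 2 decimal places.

22.21

For each error code, P(seen in 32 crashes) = 1 - (39/40)^32 = 0.555.
By linearity of expectation, E[distinct seen] = 40·(1 - (39/40)^32) = 22.209.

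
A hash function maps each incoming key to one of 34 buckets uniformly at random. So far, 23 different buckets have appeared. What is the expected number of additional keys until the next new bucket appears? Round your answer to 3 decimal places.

3.091

The number of keys until the next new bucket is geometric with success probability 11/34, so its mean is 34/11.
E = 34/11 = 3.0909.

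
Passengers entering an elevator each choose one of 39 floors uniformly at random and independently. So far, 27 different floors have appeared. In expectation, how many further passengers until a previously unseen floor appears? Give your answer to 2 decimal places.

The number of passengers until the next new floor is geometric with success probability 12/39, so its mean is 39/12.
E = 39/12 = 3.250.

3.25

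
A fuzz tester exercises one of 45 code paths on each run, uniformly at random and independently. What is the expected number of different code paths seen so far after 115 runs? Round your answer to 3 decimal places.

For each code path, P(seen in 115 runs) = 1 - (44/45)^115 = 0.9246.
By linearity of expectation, E[distinct seen] = 45·(1 - (44/45)^115) = 41.6051.

41.605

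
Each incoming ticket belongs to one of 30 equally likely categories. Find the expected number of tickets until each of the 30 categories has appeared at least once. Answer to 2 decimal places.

119.85

Split into phases: going from k distinct to k+1 distinct takes on average 30/(30-k) tickets.
E[T] = 30/30 + 30/29 + 30/28 + ... + 30/2 + 30/1 = 30·H_{30}.
H_{30} = 3.995, so E[T] = 119.850.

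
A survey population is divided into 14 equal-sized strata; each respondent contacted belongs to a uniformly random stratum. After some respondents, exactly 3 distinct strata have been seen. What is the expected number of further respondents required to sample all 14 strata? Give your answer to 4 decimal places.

42.2783

The wait to go from k to k+1 distinct strata is geometric with mean 14/(14-k).
Sum over k = 3,...,13: E = 14/11 + 14/10 + 14/9 + ... + 14/2 + 14/1 = 42.27828.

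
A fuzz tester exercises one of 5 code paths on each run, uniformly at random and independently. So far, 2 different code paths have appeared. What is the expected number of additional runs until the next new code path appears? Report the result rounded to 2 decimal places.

1.67

The number of runs until the next new code path is geometric with success probability 3/5, so its mean is 5/3.
E = 5/3 = 1.667.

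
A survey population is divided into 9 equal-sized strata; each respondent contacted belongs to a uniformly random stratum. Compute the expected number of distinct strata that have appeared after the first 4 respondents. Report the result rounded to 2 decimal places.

For each stratum, P(seen in 4 respondents) = 1 - (8/9)^4 = 0.376.
By linearity of expectation, E[distinct seen] = 9·(1 - (8/9)^4) = 3.381.

3.38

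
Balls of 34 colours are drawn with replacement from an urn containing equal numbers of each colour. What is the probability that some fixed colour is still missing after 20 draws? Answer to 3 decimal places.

Each draw misses the fixed colour with probability (34-1)/34 = 33/34, independently.
P(still missing after 20) = (33/34)^20 = 0.5504.

0.550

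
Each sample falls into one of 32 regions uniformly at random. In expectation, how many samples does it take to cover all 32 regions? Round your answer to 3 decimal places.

129.872

After k distinct regions have appeared, the next sample gives a new one with probability (32-k)/32, so the expected wait for the (k+1)-th is 32/(32-k).
E[T] = 32/32 + 32/31 + 32/30 + ... + 32/2 + 32/1 = 32·H_{32}.
H_{32} = 4.0585, so E[T] = 129.8718.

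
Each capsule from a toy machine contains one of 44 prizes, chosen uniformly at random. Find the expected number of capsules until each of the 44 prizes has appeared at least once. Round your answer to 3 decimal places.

The wait to go from k to k+1 distinct prizes is geometric with mean 44/(44-k).
E[T] = 44/44 + 44/43 + 44/42 + ... + 44/2 + 44/1 = 44·H_{44}.
H_{44} = 4.3727, so E[T] = 192.3999.

192.400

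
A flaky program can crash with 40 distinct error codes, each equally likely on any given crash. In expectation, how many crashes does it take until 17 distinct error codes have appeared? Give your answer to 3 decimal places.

21.770

With k distinct error codes already seen, the next new one arrives after an expected 40/(40-k) crashes.
Sum over k = 0,...,16: E = 40/40 + 40/39 + 40/38 + ... + 40/25 + 40/24 = 21.7701.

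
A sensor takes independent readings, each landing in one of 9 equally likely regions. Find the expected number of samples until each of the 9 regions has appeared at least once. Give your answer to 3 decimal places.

After k distinct regions have appeared, the next sample gives a new one with probability (9-k)/9, so the expected wait for the (k+1)-th is 9/(9-k).
E[T] = 9/9 + 9/8 + 9/7 + ... + 9/2 + 9/1 = 9·H_{9}.
H_{9} = 2.8290, so E[T] = 25.4607.

25.461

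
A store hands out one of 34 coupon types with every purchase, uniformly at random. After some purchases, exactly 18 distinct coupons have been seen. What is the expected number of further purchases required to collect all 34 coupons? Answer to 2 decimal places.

114.94

The wait to go from k to k+1 distinct coupons is geometric with mean 34/(34-k).
Sum over k = 18,...,33: E = 34/16 + 34/15 + 34/14 + ... + 34/2 + 34/1 = 114.945.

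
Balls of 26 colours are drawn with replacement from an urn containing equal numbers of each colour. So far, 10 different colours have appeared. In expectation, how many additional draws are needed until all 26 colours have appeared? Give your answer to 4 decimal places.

The wait to go from k to k+1 distinct colours is geometric with mean 26/(26-k).
Sum over k = 10,...,25: E = 26/16 + 26/15 + 26/14 + ... + 26/2 + 26/1 = 87.89895.

87.8990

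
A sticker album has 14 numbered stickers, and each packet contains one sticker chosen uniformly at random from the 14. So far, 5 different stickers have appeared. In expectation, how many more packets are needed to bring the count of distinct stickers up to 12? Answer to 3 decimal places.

From k distinct to k+1 distinct takes on average 14/(14-k) packets.
Sum over k = 5,...,11: E = 14/9 + 14/8 + 14/7 + ... + 14/4 + 14/3 = 18.6056.

18.606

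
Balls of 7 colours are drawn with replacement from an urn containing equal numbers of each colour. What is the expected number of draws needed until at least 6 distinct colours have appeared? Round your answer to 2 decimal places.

Going from k to k+1 distinct takes a geometric number of draws with mean 7/(7-k).
Sum over k = 0,...,5: E = 7/7 + 7/6 + 7/5 + 7/4 + 7/3 + 7/2 = 11.150.

11.15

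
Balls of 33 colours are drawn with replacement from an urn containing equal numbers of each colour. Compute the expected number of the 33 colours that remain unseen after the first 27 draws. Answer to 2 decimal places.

For each colour, P(unseen after 27) = (32/33)^27 = 0.436.
By linearity of expectation, E[unseen] = 33·(32/33)^27 = 14.378.

14.38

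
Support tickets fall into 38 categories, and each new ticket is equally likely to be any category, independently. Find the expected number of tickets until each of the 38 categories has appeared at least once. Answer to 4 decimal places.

160.6603

Split into phases: going from k distinct to k+1 distinct takes on average 38/(38-k) tickets.
E[T] = 38/38 + 38/37 + 38/36 + ... + 38/2 + 38/1 = 38·H_{38}.
H_{38} = 4.22790, so E[T] = 160.66028.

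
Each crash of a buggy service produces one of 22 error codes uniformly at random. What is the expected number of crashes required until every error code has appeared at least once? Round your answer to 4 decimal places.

81.1979

Split into phases: going from k distinct to k+1 distinct takes on average 22/(22-k) crashes.
E[T] = 22/22 + 22/21 + 22/20 + ... + 22/2 + 22/1 = 22·H_{22}.
H_{22} = 3.69081, so E[T] = 81.19789.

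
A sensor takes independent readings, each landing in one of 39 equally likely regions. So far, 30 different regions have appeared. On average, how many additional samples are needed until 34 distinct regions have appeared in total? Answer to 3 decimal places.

With k distinct regions already seen, the next new one takes an expected 39/(39-k) samples.
Sum over k = 30,...,33: E = 39/9 + 39/8 + 39/7 + 39/6 = 21.2798.

21.280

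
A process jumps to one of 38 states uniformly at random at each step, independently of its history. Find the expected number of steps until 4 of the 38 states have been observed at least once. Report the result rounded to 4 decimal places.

With k distinct states already seen, the next new one arrives after an expected 38/(38-k) steps.
Sum over k = 0,...,3: E = 38/38 + 38/37 + 38/36 + 38/35 = 4.16830.

4.1683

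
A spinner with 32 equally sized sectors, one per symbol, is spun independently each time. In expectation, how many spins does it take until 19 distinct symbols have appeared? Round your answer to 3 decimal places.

28.108

With k distinct symbols already seen, the next new one arrives after an expected 32/(32-k) spins.
Sum over k = 0,...,18: E = 32/32 + 32/31 + 32/30 + ... + 32/15 + 32/14 = 28.1076.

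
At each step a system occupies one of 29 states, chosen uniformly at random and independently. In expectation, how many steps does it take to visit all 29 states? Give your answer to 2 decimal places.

114.89

After k distinct states have appeared, the next step gives a new one with probability (29-k)/29, so the expected wait for the (k+1)-th is 29/(29-k).
E[T] = 29/29 + 29/28 + 29/27 + ... + 29/2 + 29/1 = 29·H_{29}.
H_{29} = 3.962, so E[T] = 114.888.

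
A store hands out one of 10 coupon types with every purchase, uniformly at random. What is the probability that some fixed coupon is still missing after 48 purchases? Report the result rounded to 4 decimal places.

Each purchase misses the fixed coupon with probability (10-1)/10 = 9/10, independently.
P(still missing after 48) = (9/10)^48 = 0.00636.

0.0064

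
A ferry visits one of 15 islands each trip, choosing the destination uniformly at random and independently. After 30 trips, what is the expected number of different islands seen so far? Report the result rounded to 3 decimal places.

13.107

For each island, P(seen in 30 trips) = 1 - (14/15)^30 = 0.8738.
By linearity of expectation, E[distinct seen] = 15·(1 - (14/15)^30) = 13.1068.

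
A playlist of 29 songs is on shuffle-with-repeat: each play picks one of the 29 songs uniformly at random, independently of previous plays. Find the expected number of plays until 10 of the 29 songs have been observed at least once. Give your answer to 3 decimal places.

With k distinct songs already seen, the next new one arrives after an expected 29/(29-k) plays.
Sum over k = 0,...,9: E = 29/29 + 29/28 + 29/27 + ... + 29/21 + 29/20 = 12.0035.

12.004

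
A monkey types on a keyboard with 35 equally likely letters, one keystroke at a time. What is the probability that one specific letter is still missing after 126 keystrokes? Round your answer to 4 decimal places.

0.0259

On each keystroke the fixed letter fails to appear with probability 34/35.
P(still missing after 126) = (34/35)^126 = 0.02593.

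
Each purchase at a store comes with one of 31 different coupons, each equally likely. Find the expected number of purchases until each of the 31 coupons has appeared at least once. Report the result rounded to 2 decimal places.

After k distinct coupons have appeared, the next purchase gives a new one with probability (31-k)/31, so the expected wait for the (k+1)-th is 31/(31-k).
E[T] = 31/31 + 31/30 + 31/29 + ... + 31/2 + 31/1 = 31·H_{31}.
H_{31} = 4.027, so E[T] = 124.845.

124.84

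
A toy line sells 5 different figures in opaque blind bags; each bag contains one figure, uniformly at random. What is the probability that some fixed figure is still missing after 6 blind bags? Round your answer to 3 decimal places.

0.262

On each blind bag the fixed figure fails to appear with probability 4/5.
P(still missing after 6) = (4/5)^6 = 0.2621.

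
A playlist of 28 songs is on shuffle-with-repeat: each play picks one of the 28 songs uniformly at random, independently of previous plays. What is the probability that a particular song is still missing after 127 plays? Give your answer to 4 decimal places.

Each play misses the fixed song with probability (28-1)/28 = 27/28, independently.
P(still missing after 127) = (27/28)^127 = 0.00987.

0.0099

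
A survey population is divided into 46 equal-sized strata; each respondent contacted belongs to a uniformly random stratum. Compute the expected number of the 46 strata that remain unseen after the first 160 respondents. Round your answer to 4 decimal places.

For each stratum, P(unseen after 160) = (45/46)^160 = 0.02970.
By linearity of expectation, E[unseen] = 46·(45/46)^160 = 1.36618.

1.3662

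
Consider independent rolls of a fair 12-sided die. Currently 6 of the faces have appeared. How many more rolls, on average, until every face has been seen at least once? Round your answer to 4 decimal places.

29.4000

From k distinct to k+1 distinct takes on average 12/(12-k) rolls.
Sum over k = 6,...,11: E = 12/6 + 12/5 + 12/4 + 12/3 + 12/2 + 12/1 = 29.40000.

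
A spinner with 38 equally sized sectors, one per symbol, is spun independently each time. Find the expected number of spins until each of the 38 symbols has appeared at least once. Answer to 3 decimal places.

The wait to go from k to k+1 distinct symbols is geometric with mean 38/(38-k).
E[T] = 38/38 + 38/37 + 38/36 + ... + 38/2 + 38/1 = 38·H_{38}.
H_{38} = 4.2279, so E[T] = 160.6603.

160.660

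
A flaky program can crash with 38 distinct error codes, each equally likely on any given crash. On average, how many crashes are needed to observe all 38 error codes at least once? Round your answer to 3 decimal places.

After k distinct error codes have appeared, the next crash gives a new one with probability (38-k)/38, so the expected wait for the (k+1)-th is 38/(38-k).
E[T] = 38/38 + 38/37 + 38/36 + ... + 38/2 + 38/1 = 38·H_{38}.
H_{38} = 4.2279, so E[T] = 160.6603.

160.660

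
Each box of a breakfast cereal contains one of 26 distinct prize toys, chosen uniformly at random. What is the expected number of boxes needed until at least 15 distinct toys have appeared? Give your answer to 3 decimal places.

21.698

Going from k to k+1 distinct takes a geometric number of boxes with mean 26/(26-k).
Sum over k = 0,...,14: E = 26/26 + 26/25 + 26/24 + ... + 26/13 + 26/12 = 21.6981.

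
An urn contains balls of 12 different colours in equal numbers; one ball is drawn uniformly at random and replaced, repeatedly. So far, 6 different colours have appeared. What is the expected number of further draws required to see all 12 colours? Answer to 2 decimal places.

With k distinct colours already seen, the next new one takes an expected 12/(12-k) draws.
Sum over k = 6,...,11: E = 12/6 + 12/5 + 12/4 + 12/3 + 12/2 + 12/1 = 29.400.

29.40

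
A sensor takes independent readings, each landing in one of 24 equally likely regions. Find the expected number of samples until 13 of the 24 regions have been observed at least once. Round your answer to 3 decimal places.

With k distinct regions already seen, the next new one arrives after an expected 24/(24-k) samples.
Sum over k = 0,...,12: E = 24/24 + 24/23 + 24/22 + ... + 24/13 + 24/12 = 18.1459.

18.146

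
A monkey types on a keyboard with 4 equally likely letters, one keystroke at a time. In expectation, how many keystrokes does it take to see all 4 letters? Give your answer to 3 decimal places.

The wait to go from k to k+1 distinct letters is geometric with mean 4/(4-k).
E[T] = 4/4 + 4/3 + 4/2 + 4/1 = 4·H_{4}.
H_{4} = 2.0833, so E[T] = 8.3333.

8.333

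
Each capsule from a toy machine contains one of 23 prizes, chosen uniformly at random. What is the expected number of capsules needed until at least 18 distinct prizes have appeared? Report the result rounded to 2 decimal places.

Going from k to k+1 distinct takes a geometric number of capsules with mean 23/(23-k).
Sum over k = 0,...,17: E = 23/23 + 23/22 + 23/21 + ... + 23/7 + 23/6 = 33.372.

33.37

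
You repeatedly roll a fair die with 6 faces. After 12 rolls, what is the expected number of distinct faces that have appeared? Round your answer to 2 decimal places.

5.33

For each face, P(seen in 12 rolls) = 1 - (5/6)^12 = 0.888.
By linearity of expectation, E[distinct seen] = 6·(1 - (5/6)^12) = 5.327.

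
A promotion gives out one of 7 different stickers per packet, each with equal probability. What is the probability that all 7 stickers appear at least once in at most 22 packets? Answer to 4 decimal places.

By inclusion–exclusion over which stickers are missing,
P(all seen) = Σ_{j=0}^{7} (-1)^j C(7,j)((7-j)/7)^22
= 1.00000 - 0.23565 + 0.01281 - 0.00016 + 0.00000 - 0.00000 + 0.00000 - 0.00000
= 0.77700.

0.7770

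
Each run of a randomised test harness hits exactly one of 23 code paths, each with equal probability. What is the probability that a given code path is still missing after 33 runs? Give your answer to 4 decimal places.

Each run misses the fixed code path with probability (23-1)/23 = 22/23, independently.
P(still missing after 33) = (22/23)^33 = 0.23064.

0.2306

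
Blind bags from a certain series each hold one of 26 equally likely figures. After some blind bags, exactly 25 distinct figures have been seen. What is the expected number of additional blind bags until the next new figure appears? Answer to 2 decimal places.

26.00

The number of blind bags until the next new figure is geometric with success probability 1/26, so its mean is 26/1.
E = 26/1 = 26.000.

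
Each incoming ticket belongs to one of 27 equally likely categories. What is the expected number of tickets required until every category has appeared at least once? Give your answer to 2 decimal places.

105.07

The wait to go from k to k+1 distinct categories is geometric with mean 27/(27-k).
E[T] = 27/27 + 27/26 + 27/25 + ... + 27/2 + 27/1 = 27·H_{27}.
H_{27} = 3.891, so E[T] = 105.069.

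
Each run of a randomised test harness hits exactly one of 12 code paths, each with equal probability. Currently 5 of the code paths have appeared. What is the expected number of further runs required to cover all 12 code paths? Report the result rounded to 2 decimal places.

With k distinct code paths already seen, the next new one takes an expected 12/(12-k) runs.
Sum over k = 5,...,11: E = 12/7 + 12/6 + 12/5 + ... + 12/2 + 12/1 = 31.114.

31.11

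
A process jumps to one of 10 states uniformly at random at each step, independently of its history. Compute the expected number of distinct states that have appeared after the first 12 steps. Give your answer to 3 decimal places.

For each state, P(seen in 12 steps) = 1 - (9/10)^12 = 0.7176.
By linearity of expectation, E[distinct seen] = 10·(1 - (9/10)^12) = 7.1757.

7.176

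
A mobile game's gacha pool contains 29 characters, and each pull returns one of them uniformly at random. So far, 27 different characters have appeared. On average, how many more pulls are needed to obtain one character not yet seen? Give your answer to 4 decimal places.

14.5000

The number of pulls until the next new character is geometric with success probability 2/29, so its mean is 29/2.
E = 29/2 = 14.50000.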